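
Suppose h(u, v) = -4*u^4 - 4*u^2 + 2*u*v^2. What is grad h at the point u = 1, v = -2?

(-16, -8)

∂h/∂u = -16*u^3 - 8*u + 2*v^2
∂h/∂v = 4*u*v
∇h = (-16*u^3 - 8*u + 2*v^2, 4*u*v)
At (1, -2): (-16, -8).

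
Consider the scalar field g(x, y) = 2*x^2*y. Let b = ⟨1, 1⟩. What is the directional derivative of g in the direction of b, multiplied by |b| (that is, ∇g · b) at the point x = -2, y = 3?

∂g/∂x = 4*x*y
∂g/∂y = 2*x^2
∇g at (-2, 3) = (-24, 8)
∇g · b = (-24)(1) + (8)(1) = -16

-16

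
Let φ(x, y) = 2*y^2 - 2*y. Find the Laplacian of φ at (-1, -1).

∂²φ/∂x² = 0
∂²φ/∂y² = 4
∇²φ = 4
At (-1, -1): 4.

4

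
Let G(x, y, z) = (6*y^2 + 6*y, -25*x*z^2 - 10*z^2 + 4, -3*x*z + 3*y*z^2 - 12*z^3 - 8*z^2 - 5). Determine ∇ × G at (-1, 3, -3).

(∇×G)₁ = ∂G₃/∂y − ∂G₂/∂z = 50*x*z + 3*z^2 + 20*z
(∇×G)₂ = ∂G₁/∂z − ∂G₃/∂x = 3*z
(∇×G)₃ = ∂G₂/∂x − ∂G₁/∂y = -12*y - 25*z^2 - 6
∇×G = (50*x*z + 3*z^2 + 20*z, 3*z, -12*y - 25*z^2 - 6)
At (-1, 3, -3): (117, -9, -267).

(117, -9, -267)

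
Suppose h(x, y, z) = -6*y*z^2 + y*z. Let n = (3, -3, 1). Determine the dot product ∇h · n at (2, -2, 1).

37

∂h/∂x = 0
∂h/∂y = -6*z^2 + z
∂h/∂z = -12*y*z + y
∇h at (2, -2, 1) = (0, -5, 22)
∇h · n = (0)(3) + (-5)(-3) + (22)(1) = 37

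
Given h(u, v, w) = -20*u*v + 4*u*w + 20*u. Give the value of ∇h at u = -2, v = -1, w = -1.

∂h/∂u = -20*v + 4*w + 20
∂h/∂v = -20*u
∂h/∂w = 4*u
∇h = (-20*v + 4*w + 20, -20*u, 4*u)
At (-2, -1, -1): (36, 40, -8).

(36, 40, -8)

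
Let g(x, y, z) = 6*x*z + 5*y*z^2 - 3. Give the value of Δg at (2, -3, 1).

-30

∂²g/∂x² = 0
∂²g/∂y² = 0
∂²g/∂z² = 10*y
∇²g = 10*y
At (2, -3, 1): -30.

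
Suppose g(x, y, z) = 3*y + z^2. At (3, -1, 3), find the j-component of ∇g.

(∇g)_2 = ∂g/∂y = 3
At (3, -1, 3): 3.

3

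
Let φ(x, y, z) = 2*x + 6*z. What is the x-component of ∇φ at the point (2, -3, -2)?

2

(∇φ)_1 = ∂φ/∂x = 2
At (2, -3, -2): 2.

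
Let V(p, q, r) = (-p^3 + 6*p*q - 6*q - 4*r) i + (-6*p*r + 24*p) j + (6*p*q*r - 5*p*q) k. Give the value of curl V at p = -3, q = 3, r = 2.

(∇×V)₁ = ∂V₃/∂q − ∂V₂/∂r = 6*p*r + p
(∇×V)₂ = ∂V₁/∂r − ∂V₃/∂p = -6*q*r + 5*q - 4
(∇×V)₃ = ∂V₂/∂p − ∂V₁/∂q = -6*p - 6*r + 30
∇×V = (6*p*r + p, -6*q*r + 5*q - 4, -6*p - 6*r + 30)
At (-3, 3, 2): (-39, -25, 36).

(-39, -25, 36)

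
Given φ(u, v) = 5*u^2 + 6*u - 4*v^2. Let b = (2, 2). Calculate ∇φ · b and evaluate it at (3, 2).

∂φ/∂u = 10*u + 6
∂φ/∂v = -8*v
∇φ at (3, 2) = (36, -16)
∇φ · b = (36)(2) + (-16)(2) = 40

40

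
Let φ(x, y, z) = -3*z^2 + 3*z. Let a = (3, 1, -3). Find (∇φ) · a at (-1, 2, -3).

-63

∂φ/∂x = 0
∂φ/∂y = 0
∂φ/∂z = -6*z + 3
∇φ at (-1, 2, -3) = (0, 0, 21)
∇φ · a = (0)(3) + (0)(1) + (21)(-3) = -63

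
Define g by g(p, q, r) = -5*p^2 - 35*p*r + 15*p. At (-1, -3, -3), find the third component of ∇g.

35

(∇g)_3 = ∂g/∂r = -35*p
At (-1, -3, -3): 35.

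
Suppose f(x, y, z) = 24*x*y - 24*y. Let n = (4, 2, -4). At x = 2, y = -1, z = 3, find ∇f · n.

∂f/∂x = 24*y
∂f/∂y = 24*x - 24
∂f/∂z = 0
∇f at (2, -1, 3) = (-24, 24, 0)
∇f · n = (-24)(4) + (24)(2) + (0)(-4) = -48

-48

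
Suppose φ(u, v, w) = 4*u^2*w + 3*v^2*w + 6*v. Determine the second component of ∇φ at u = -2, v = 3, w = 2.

42

(∇φ)_2 = ∂φ/∂v = 6*v*w + 6
At (-2, 3, 2): 42.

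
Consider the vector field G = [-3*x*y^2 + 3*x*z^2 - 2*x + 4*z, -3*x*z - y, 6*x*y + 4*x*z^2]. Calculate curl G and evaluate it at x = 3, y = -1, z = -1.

(∇×G)₁ = ∂G₃/∂y − ∂G₂/∂z = 9*x
(∇×G)₂ = ∂G₁/∂z − ∂G₃/∂x = 6*x*z - 6*y - 4*z^2 + 4
(∇×G)₃ = ∂G₂/∂x − ∂G₁/∂y = 6*x*y - 3*z
∇×G = (9*x, 6*x*z - 6*y - 4*z^2 + 4, 6*x*y - 3*z)
At (3, -1, -1): (27, -12, -15).

(27, -12, -15)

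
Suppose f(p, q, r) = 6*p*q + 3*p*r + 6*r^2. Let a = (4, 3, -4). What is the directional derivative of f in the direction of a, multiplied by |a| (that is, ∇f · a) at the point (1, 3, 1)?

∂f/∂p = 6*q + 3*r
∂f/∂q = 6*p
∂f/∂r = 3*p + 12*r
∇f at (1, 3, 1) = (21, 6, 15)
∇f · a = (21)(4) + (6)(3) + (15)(-4) = 42

42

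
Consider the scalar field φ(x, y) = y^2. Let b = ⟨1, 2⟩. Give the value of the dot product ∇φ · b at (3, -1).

∂φ/∂x = 0
∂φ/∂y = 2*y
∇φ at (3, -1) = (0, -2)
∇φ · b = (0)(1) + (-2)(2) = -4

-4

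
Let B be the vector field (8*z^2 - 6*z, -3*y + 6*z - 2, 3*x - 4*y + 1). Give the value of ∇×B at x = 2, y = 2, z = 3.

(-10, 39, 0)

(∇×B)₁ = ∂B₃/∂y − ∂B₂/∂z = -10
(∇×B)₂ = ∂B₁/∂z − ∂B₃/∂x = 16*z - 9
(∇×B)₃ = ∂B₂/∂x − ∂B₁/∂y = 0
∇×B = (-10, 16*z - 9, 0)
At (2, 2, 3): (-10, 39, 0).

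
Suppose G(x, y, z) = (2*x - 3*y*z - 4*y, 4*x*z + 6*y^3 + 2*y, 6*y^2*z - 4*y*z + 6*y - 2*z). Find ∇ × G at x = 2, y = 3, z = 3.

(∇×G)₁ = ∂G₃/∂y − ∂G₂/∂z = -4*x + 12*y*z - 4*z + 6
(∇×G)₂ = ∂G₁/∂z − ∂G₃/∂x = -3*y
(∇×G)₃ = ∂G₂/∂x − ∂G₁/∂y = 7*z + 4
∇×G = (-4*x + 12*y*z - 4*z + 6, -3*y, 7*z + 4)
At (2, 3, 3): (94, -9, 25).

(94, -9, 25)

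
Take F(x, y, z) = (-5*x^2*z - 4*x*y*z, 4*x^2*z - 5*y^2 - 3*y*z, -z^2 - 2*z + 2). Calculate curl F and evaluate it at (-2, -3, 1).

(-25, -44, -24)

(∇×F)₁ = ∂F₃/∂y − ∂F₂/∂z = -4*x^2 + 3*y
(∇×F)₂ = ∂F₁/∂z − ∂F₃/∂x = -5*x^2 - 4*x*y
(∇×F)₃ = ∂F₂/∂x − ∂F₁/∂y = 12*x*z
∇×F = (-4*x^2 + 3*y, -5*x^2 - 4*x*y, 12*x*z)
At (-2, -3, 1): (-25, -44, -24).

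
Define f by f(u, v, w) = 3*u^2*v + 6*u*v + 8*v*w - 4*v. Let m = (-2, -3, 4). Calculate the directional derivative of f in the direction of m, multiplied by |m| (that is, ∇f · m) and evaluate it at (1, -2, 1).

∂f/∂u = 6*u*v + 6*v
∂f/∂v = 3*u^2 + 6*u + 8*w - 4
∂f/∂w = 8*v
∇f at (1, -2, 1) = (-24, 13, -16)
∇f · m = (-24)(-2) + (13)(-3) + (-16)(4) = -55

-55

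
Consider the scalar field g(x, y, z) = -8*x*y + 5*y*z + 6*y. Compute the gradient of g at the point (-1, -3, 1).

(24, 19, -15)

∂g/∂x = -8*y
∂g/∂y = -8*x + 5*z + 6
∂g/∂z = 5*y
∇g = (-8*y, -8*x + 5*z + 6, 5*y)
At (-1, -3, 1): (24, 19, -15).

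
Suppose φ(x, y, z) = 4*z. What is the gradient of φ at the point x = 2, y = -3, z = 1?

∂φ/∂x = 0
∂φ/∂y = 0
∂φ/∂z = 4
∇φ = (0, 0, 4)
At (2, -3, 1): (0, 0, 4).

(0, 0, 4)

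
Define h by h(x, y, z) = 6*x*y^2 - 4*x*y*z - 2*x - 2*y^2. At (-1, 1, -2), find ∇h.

∂h/∂x = 6*y^2 - 4*y*z - 2
∂h/∂y = 12*x*y - 4*x*z - 4*y
∂h/∂z = -4*x*y
∇h = (6*y^2 - 4*y*z - 2, 12*x*y - 4*x*z - 4*y, -4*x*y)
At (-1, 1, -2): (12, -24, 4).

(12, -24, 4)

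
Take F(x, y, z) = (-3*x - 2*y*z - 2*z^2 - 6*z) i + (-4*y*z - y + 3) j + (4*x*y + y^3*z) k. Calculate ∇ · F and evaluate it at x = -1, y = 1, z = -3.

∂F₁/∂x = -3
∂F₂/∂y = -4*z - 1
∂F₃/∂z = y^3
∇·F = y^3 - 4*z - 4
At (-1, 1, -3): 9.

9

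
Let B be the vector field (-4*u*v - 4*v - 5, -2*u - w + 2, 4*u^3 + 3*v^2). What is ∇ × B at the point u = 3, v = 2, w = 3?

(13, -108, 14)

(∇×B)₁ = ∂B₃/∂v − ∂B₂/∂w = 6*v + 1
(∇×B)₂ = ∂B₁/∂w − ∂B₃/∂u = -12*u^2
(∇×B)₃ = ∂B₂/∂u − ∂B₁/∂v = 4*u + 2
∇×B = (6*v + 1, -12*u^2, 4*u + 2)
At (3, 2, 3): (13, -108, 14).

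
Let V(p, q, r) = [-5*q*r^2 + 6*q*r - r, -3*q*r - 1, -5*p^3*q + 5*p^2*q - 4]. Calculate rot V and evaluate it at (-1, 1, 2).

(∇×V)₁ = ∂V₃/∂q − ∂V₂/∂r = -5*p^3 + 5*p^2 + 3*q
(∇×V)₂ = ∂V₁/∂r − ∂V₃/∂p = 15*p^2*q - 10*p*q - 10*q*r + 6*q - 1
(∇×V)₃ = ∂V₂/∂p − ∂V₁/∂q = 5*r^2 - 6*r
∇×V = (-5*p^3 + 5*p^2 + 3*q, 15*p^2*q - 10*p*q - 10*q*r + 6*q - 1, 5*r^2 - 6*r)
At (-1, 1, 2): (13, 10, 8).

(13, 10, 8)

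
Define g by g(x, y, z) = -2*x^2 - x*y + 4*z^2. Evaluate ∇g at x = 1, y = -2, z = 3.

∂g/∂x = -4*x - y
∂g/∂y = -x
∂g/∂z = 8*z
∇g = (-4*x - y, -x, 8*z)
At (1, -2, 3): (-2, -1, 24).

(-2, -1, 24)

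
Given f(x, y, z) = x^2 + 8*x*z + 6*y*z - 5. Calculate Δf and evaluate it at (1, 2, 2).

2

∂²f/∂x² = 2
∂²f/∂y² = 0
∂²f/∂z² = 0
∇²f = 2
At (1, 2, 2): 2.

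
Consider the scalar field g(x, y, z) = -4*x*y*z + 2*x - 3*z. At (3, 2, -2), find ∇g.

∂g/∂x = -4*y*z + 2
∂g/∂y = -4*x*z
∂g/∂z = -4*x*y - 3
∇g = (-4*y*z + 2, -4*x*z, -4*x*y - 3)
At (3, 2, -2): (18, 24, -27).

(18, 24, -27)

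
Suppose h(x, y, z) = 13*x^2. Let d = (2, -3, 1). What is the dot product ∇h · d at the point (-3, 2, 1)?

∂h/∂x = 26*x
∂h/∂y = 0
∂h/∂z = 0
∇h at (-3, 2, 1) = (-78, 0, 0)
∇h · d = (-78)(2) + (0)(-3) + (0)(1) = -156

-156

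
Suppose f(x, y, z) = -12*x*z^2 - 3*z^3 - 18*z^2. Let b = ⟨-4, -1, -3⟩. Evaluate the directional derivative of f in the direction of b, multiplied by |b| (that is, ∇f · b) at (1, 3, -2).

-60

∂f/∂x = -12*z^2
∂f/∂y = 0
∂f/∂z = -24*x*z - 9*z^2 - 36*z
∇f at (1, 3, -2) = (-48, 0, 84)
∇f · b = (-48)(-4) + (0)(-1) + (84)(-3) = -60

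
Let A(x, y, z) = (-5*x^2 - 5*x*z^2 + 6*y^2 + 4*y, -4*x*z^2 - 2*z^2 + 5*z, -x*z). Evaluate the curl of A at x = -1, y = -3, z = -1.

(∇×A)₁ = ∂A₃/∂y − ∂A₂/∂z = 8*x*z + 4*z - 5
(∇×A)₂ = ∂A₁/∂z − ∂A₃/∂x = -10*x*z + z
(∇×A)₃ = ∂A₂/∂x − ∂A₁/∂y = -12*y - 4*z^2 - 4
∇×A = (8*x*z + 4*z - 5, -10*x*z + z, -12*y - 4*z^2 - 4)
At (-1, -3, -1): (-1, -11, 28).

(-1, -11, 28)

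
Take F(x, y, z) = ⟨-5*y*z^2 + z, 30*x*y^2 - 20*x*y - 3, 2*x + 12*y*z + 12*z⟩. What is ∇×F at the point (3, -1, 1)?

(12, 9, 55)

(∇×F)₁ = ∂F₃/∂y − ∂F₂/∂z = 12*z
(∇×F)₂ = ∂F₁/∂z − ∂F₃/∂x = -10*y*z - 1
(∇×F)₃ = ∂F₂/∂x − ∂F₁/∂y = 30*y^2 - 20*y + 5*z^2
∇×F = (12*z, -10*y*z - 1, 30*y^2 - 20*y + 5*z^2)
At (3, -1, 1): (12, 9, 55).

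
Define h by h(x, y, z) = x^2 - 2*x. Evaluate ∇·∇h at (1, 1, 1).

∂²h/∂x² = 2
∂²h/∂y² = 0
∂²h/∂z² = 0
∇²h = 2
At (1, 1, 1): 2.

2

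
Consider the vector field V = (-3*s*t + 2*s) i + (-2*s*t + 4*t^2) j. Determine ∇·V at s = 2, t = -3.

∂V₁/∂s = -3*t + 2
∂V₂/∂t = -2*s + 8*t
∇·V = -2*s + 5*t + 2
At (2, -3): -17.

-17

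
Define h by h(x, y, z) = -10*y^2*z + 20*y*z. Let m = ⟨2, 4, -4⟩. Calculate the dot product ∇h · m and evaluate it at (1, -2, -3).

∂h/∂x = 0
∂h/∂y = -20*y*z + 20*z
∂h/∂z = -10*y^2 + 20*y
∇h at (1, -2, -3) = (0, -180, -80)
∇h · m = (0)(2) + (-180)(4) + (-80)(-4) = -400

-400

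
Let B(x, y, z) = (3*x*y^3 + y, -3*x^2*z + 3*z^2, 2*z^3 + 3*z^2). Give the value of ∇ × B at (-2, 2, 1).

(∇×B)₁ = ∂B₃/∂y − ∂B₂/∂z = 3*x^2 - 6*z
(∇×B)₂ = ∂B₁/∂z − ∂B₃/∂x = 0
(∇×B)₃ = ∂B₂/∂x − ∂B₁/∂y = -9*x*y^2 - 6*x*z - 1
∇×B = (3*x^2 - 6*z, 0, -9*x*y^2 - 6*x*z - 1)
At (-2, 2, 1): (6, 0, 83).

(6, 0, 83)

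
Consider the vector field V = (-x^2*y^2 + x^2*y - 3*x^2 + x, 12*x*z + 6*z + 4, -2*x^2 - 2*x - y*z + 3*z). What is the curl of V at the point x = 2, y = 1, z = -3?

(∇×V)₁ = ∂V₃/∂y − ∂V₂/∂z = -12*x - z - 6
(∇×V)₂ = ∂V₁/∂z − ∂V₃/∂x = 4*x + 2
(∇×V)₃ = ∂V₂/∂x − ∂V₁/∂y = 2*x^2*y - x^2 + 12*z
∇×V = (-12*x - z - 6, 4*x + 2, 2*x^2*y - x^2 + 12*z)
At (2, 1, -3): (-27, 10, -32).

(-27, 10, -32)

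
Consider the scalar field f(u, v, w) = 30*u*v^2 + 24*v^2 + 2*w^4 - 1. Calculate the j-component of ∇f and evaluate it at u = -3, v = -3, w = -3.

396

(∇f)_2 = ∂f/∂v = 60*u*v + 48*v
At (-3, -3, -3): 396.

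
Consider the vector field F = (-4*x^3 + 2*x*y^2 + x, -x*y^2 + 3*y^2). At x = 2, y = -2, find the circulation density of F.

∂F₂/∂x = -y^2
∂F₁/∂y = 4*x*y
Scalar curl = -4*x*y - y^2
At (2, -2): 12.

12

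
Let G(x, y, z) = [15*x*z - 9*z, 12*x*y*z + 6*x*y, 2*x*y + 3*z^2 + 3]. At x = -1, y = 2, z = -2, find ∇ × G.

(∇×G)₁ = ∂G₃/∂y − ∂G₂/∂z = -12*x*y + 2*x
(∇×G)₂ = ∂G₁/∂z − ∂G₃/∂x = 15*x - 2*y - 9
(∇×G)₃ = ∂G₂/∂x − ∂G₁/∂y = 12*y*z + 6*y
∇×G = (-12*x*y + 2*x, 15*x - 2*y - 9, 12*y*z + 6*y)
At (-1, 2, -2): (22, -28, -36).

(22, -28, -36)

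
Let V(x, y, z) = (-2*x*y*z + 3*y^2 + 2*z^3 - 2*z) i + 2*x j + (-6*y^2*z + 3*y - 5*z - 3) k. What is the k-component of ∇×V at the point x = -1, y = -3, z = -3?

(∇×V)_3 = ∂V₂/∂x − ∂V₁/∂y
= 2 − (-2*x*z + 6*y)
= 2*x*z - 6*y + 2
At (-1, -3, -3): 26.

26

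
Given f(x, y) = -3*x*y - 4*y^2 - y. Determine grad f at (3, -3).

∂f/∂x = -3*y
∂f/∂y = -3*x - 8*y - 1
∇f = (-3*y, -3*x - 8*y - 1)
At (3, -3): (9, 14).

(9, 14)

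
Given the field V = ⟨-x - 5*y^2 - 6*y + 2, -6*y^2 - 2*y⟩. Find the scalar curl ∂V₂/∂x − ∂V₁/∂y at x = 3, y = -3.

-24

∂V₂/∂x = 0
∂V₁/∂y = -10*y - 6
Scalar curl = 10*y + 6
At (3, -3): -24.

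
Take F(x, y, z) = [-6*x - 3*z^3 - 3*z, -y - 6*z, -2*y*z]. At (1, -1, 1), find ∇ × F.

(∇×F)₁ = ∂F₃/∂y − ∂F₂/∂z = -2*z + 6
(∇×F)₂ = ∂F₁/∂z − ∂F₃/∂x = -9*z^2 - 3
(∇×F)₃ = ∂F₂/∂x − ∂F₁/∂y = 0
∇×F = (-2*z + 6, -9*z^2 - 3, 0)
At (1, -1, 1): (4, -12, 0).

(4, -12, 0)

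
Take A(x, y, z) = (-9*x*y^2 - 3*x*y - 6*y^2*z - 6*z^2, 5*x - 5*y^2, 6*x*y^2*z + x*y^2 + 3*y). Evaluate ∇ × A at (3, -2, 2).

(-153, -100, -142)

(∇×A)₁ = ∂A₃/∂y − ∂A₂/∂z = 12*x*y*z + 2*x*y + 3
(∇×A)₂ = ∂A₁/∂z − ∂A₃/∂x = -6*y^2*z - 7*y^2 - 12*z
(∇×A)₃ = ∂A₂/∂x − ∂A₁/∂y = 18*x*y + 3*x + 12*y*z + 5
∇×A = (12*x*y*z + 2*x*y + 3, -6*y^2*z - 7*y^2 - 12*z, 18*x*y + 3*x + 12*y*z + 5)
At (3, -2, 2): (-153, -100, -142).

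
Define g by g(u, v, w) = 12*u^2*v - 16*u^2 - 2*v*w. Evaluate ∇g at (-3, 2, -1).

∂g/∂u = 24*u*v - 32*u
∂g/∂v = 12*u^2 - 2*w
∂g/∂w = -2*v
∇g = (24*u*v - 32*u, 12*u^2 - 2*w, -2*v)
At (-3, 2, -1): (-48, 110, -4).

(-48, 110, -4)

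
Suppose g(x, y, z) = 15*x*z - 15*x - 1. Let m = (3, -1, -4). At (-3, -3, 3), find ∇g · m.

∂g/∂x = 15*z - 15
∂g/∂y = 0
∂g/∂z = 15*x
∇g at (-3, -3, 3) = (30, 0, -45)
∇g · m = (30)(3) + (0)(-1) + (-45)(-4) = 270

270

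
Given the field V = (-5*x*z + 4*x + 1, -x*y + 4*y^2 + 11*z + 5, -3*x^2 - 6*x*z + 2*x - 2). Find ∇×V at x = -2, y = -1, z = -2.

(∇×V)₁ = ∂V₃/∂y − ∂V₂/∂z = -11
(∇×V)₂ = ∂V₁/∂z − ∂V₃/∂x = x + 6*z - 2
(∇×V)₃ = ∂V₂/∂x − ∂V₁/∂y = -y
∇×V = (-11, x + 6*z - 2, -y)
At (-2, -1, -2): (-11, -16, 1).

(-11, -16, 1)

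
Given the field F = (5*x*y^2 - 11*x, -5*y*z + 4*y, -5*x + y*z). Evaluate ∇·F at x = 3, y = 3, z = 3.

26

∂F₁/∂x = 5*y^2 - 11
∂F₂/∂y = -5*z + 4
∂F₃/∂z = y
∇·F = 5*y^2 + y - 5*z - 7
At (3, 3, 3): 26.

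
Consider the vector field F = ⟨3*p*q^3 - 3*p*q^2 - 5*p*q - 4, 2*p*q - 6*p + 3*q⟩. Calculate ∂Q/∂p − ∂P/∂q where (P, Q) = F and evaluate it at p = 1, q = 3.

-58

∂F₂/∂p = 2*q - 6
∂F₁/∂q = 9*p*q^2 - 6*p*q - 5*p
Scalar curl = -9*p*q^2 + 6*p*q + 5*p + 2*q - 6
At (1, 3): -58.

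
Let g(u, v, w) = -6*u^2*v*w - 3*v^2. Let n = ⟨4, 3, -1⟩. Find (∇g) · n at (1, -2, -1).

∂g/∂u = -12*u*v*w
∂g/∂v = -6*u^2*w - 6*v
∂g/∂w = -6*u^2*v
∇g at (1, -2, -1) = (-24, 18, 12)
∇g · n = (-24)(4) + (18)(3) + (12)(-1) = -54

-54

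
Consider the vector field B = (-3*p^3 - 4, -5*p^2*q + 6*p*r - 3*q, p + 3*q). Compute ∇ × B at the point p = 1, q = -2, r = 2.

(∇×B)₁ = ∂B₃/∂q − ∂B₂/∂r = -6*p + 3
(∇×B)₂ = ∂B₁/∂r − ∂B₃/∂p = -1
(∇×B)₃ = ∂B₂/∂p − ∂B₁/∂q = -10*p*q + 6*r
∇×B = (-6*p + 3, -1, -10*p*q + 6*r)
At (1, -2, 2): (-3, -1, 32).

(-3, -1, 32)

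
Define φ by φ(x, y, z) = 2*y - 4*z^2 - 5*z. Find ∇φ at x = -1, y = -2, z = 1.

∂φ/∂x = 0
∂φ/∂y = 2
∂φ/∂z = -8*z - 5
∇φ = (0, 2, -8*z - 5)
At (-1, -2, 1): (0, 2, -13).

(0, 2, -13)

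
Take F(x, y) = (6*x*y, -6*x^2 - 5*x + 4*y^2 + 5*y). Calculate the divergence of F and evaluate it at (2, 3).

47

∂F₁/∂x = 6*y
∂F₂/∂y = 8*y + 5
∇·F = 14*y + 5
At (2, 3): 47.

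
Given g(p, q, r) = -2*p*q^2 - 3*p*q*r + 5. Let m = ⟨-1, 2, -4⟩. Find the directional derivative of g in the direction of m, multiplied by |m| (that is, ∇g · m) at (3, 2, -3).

∂g/∂p = -2*q^2 - 3*q*r
∂g/∂q = -4*p*q - 3*p*r
∂g/∂r = -3*p*q
∇g at (3, 2, -3) = (10, 3, -18)
∇g · m = (10)(-1) + (3)(2) + (-18)(-4) = 68

68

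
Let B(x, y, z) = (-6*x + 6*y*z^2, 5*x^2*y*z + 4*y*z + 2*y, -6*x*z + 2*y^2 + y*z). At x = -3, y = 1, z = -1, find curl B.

(-46, -18, 24)

(∇×B)₁ = ∂B₃/∂y − ∂B₂/∂z = -5*x^2*y + z
(∇×B)₂ = ∂B₁/∂z − ∂B₃/∂x = 12*y*z + 6*z
(∇×B)₃ = ∂B₂/∂x − ∂B₁/∂y = 10*x*y*z - 6*z^2
∇×B = (-5*x^2*y + z, 12*y*z + 6*z, 10*x*y*z - 6*z^2)
At (-3, 1, -1): (-46, -18, 24).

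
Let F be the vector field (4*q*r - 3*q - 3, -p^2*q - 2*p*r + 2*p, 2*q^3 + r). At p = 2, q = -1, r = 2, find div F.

∂F₁/∂p = 0
∂F₂/∂q = -p^2
∂F₃/∂r = 1
∇·F = -p^2 + 1
At (2, -1, 2): -3.

-3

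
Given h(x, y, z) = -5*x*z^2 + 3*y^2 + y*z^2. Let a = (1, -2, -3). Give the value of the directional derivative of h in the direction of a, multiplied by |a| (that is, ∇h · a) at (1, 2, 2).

∂h/∂x = -5*z^2
∂h/∂y = 6*y + z^2
∂h/∂z = -10*x*z + 2*y*z
∇h at (1, 2, 2) = (-20, 16, -12)
∇h · a = (-20)(1) + (16)(-2) + (-12)(-3) = -16

-16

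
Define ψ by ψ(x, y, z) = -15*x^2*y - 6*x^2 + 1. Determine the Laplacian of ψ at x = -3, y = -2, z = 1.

∂²ψ/∂x² = -6*(5*y + 2)
∂²ψ/∂y² = 0
∂²ψ/∂z² = 0
∇²ψ = -30*y - 12
At (-3, -2, 1): 48.

48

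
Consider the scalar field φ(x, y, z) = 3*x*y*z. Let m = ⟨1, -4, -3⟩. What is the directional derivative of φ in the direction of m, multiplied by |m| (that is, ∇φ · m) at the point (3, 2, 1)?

∂φ/∂x = 3*y*z
∂φ/∂y = 3*x*z
∂φ/∂z = 3*x*y
∇φ at (3, 2, 1) = (6, 9, 18)
∇φ · m = (6)(1) + (9)(-4) + (18)(-3) = -84

-84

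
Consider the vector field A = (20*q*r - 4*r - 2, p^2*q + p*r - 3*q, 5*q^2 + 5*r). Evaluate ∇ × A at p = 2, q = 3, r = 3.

(∇×A)₁ = ∂A₃/∂q − ∂A₂/∂r = -p + 10*q
(∇×A)₂ = ∂A₁/∂r − ∂A₃/∂p = 20*q - 4
(∇×A)₃ = ∂A₂/∂p − ∂A₁/∂q = 2*p*q - 19*r
∇×A = (-p + 10*q, 20*q - 4, 2*p*q - 19*r)
At (2, 3, 3): (28, 56, -45).

(28, 56, -45)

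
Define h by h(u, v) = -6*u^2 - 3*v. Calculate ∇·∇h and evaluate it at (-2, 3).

-12

∂²h/∂u² = -12
∂²h/∂v² = 0
∇²h = -12
At (-2, 3): -12.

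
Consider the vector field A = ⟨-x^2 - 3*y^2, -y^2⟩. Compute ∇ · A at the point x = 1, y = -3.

4

∂A₁/∂x = -2*x
∂A₂/∂y = -2*y
∇·A = -2*x - 2*y
At (1, -3): 4.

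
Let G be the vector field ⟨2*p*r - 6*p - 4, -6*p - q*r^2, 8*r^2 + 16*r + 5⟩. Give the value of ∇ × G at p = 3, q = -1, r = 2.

(-4, 6, -6)

(∇×G)₁ = ∂G₃/∂q − ∂G₂/∂r = 2*q*r
(∇×G)₂ = ∂G₁/∂r − ∂G₃/∂p = 2*p
(∇×G)₃ = ∂G₂/∂p − ∂G₁/∂q = -6
∇×G = (2*q*r, 2*p, -6)
At (3, -1, 2): (-4, 6, -6).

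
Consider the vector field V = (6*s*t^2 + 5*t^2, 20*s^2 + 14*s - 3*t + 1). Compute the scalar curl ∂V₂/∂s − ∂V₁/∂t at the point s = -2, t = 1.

-52

∂V₂/∂s = 40*s + 14
∂V₁/∂t = 12*s*t + 10*t
Scalar curl = -12*s*t + 40*s - 10*t + 14
At (-2, 1): -52.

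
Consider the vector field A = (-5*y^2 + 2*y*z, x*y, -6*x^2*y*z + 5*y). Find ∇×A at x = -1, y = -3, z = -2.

(17, -78, -29)

(∇×A)₁ = ∂A₃/∂y − ∂A₂/∂z = -6*x^2*z + 5
(∇×A)₂ = ∂A₁/∂z − ∂A₃/∂x = 12*x*y*z + 2*y
(∇×A)₃ = ∂A₂/∂x − ∂A₁/∂y = 11*y - 2*z
∇×A = (-6*x^2*z + 5, 12*x*y*z + 2*y, 11*y - 2*z)
At (-1, -3, -2): (17, -78, -29).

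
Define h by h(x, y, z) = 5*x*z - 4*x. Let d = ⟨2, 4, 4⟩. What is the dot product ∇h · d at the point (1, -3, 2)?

∂h/∂x = 5*z - 4
∂h/∂y = 0
∂h/∂z = 5*x
∇h at (1, -3, 2) = (6, 0, 5)
∇h · d = (6)(2) + (0)(4) + (5)(4) = 32

32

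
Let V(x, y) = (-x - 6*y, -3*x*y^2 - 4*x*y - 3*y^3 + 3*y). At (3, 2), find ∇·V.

-82

∂V₁/∂x = -1
∂V₂/∂y = -6*x*y - 4*x - 9*y^2 + 3
∇·V = -6*x*y - 4*x - 9*y^2 + 2
At (3, 2): -82.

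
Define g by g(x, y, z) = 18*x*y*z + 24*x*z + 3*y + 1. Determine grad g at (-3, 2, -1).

∂g/∂x = 18*y*z + 24*z
∂g/∂y = 18*x*z + 3
∂g/∂z = 18*x*y + 24*x
∇g = (18*y*z + 24*z, 18*x*z + 3, 18*x*y + 24*x)
At (-3, 2, -1): (-60, 57, -180).

(-60, 57, -180)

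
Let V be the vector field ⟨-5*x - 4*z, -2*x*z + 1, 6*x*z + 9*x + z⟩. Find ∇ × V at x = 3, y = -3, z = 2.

(6, -25, -4)

(∇×V)₁ = ∂V₃/∂y − ∂V₂/∂z = 2*x
(∇×V)₂ = ∂V₁/∂z − ∂V₃/∂x = -6*z - 13
(∇×V)₃ = ∂V₂/∂x − ∂V₁/∂y = -2*z
∇×V = (2*x, -6*z - 13, -2*z)
At (3, -3, 2): (6, -25, -4).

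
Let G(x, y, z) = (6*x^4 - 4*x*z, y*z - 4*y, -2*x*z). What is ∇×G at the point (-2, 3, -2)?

(∇×G)₁ = ∂G₃/∂y − ∂G₂/∂z = -y
(∇×G)₂ = ∂G₁/∂z − ∂G₃/∂x = -4*x + 2*z
(∇×G)₃ = ∂G₂/∂x − ∂G₁/∂y = 0
∇×G = (-y, -4*x + 2*z, 0)
At (-2, 3, -2): (-3, 4, 0).

(-3, 4, 0)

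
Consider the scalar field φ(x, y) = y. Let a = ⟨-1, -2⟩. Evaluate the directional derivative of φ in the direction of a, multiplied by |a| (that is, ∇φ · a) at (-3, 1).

∂φ/∂x = 0
∂φ/∂y = 1
∇φ at (-3, 1) = (0, 1)
∇φ · a = (0)(-1) + (1)(-2) = -2

-2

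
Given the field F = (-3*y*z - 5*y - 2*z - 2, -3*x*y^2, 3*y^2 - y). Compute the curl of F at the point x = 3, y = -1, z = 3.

(-7, 1, 11)

(∇×F)₁ = ∂F₃/∂y − ∂F₂/∂z = 6*y - 1
(∇×F)₂ = ∂F₁/∂z − ∂F₃/∂x = -3*y - 2
(∇×F)₃ = ∂F₂/∂x − ∂F₁/∂y = -3*y^2 + 3*z + 5
∇×F = (6*y - 1, -3*y - 2, -3*y^2 + 3*z + 5)
At (3, -1, 3): (-7, 1, 11).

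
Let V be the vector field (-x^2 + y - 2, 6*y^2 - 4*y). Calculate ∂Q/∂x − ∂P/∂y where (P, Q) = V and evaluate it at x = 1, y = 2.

-1

∂V₂/∂x = 0
∂V₁/∂y = 1
Scalar curl = -1
At (1, 2): -1.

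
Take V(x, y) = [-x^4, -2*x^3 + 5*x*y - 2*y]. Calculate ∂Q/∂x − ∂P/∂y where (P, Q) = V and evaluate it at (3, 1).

-49

∂V₂/∂x = -6*x^2 + 5*y
∂V₁/∂y = 0
Scalar curl = -6*x^2 + 5*y
At (3, 1): -49.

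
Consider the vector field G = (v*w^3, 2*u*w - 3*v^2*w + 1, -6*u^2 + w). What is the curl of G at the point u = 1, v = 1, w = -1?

(∇×G)₁ = ∂G₃/∂v − ∂G₂/∂w = -2*u + 3*v^2
(∇×G)₂ = ∂G₁/∂w − ∂G₃/∂u = 12*u + 3*v*w^2
(∇×G)₃ = ∂G₂/∂u − ∂G₁/∂v = -w^3 + 2*w
∇×G = (-2*u + 3*v^2, 12*u + 3*v*w^2, -w^3 + 2*w)
At (1, 1, -1): (1, 15, -1).

(1, 15, -1)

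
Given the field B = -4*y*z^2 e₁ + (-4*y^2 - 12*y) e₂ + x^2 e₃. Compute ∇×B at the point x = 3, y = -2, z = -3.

(∇×B)₁ = ∂B₃/∂y − ∂B₂/∂z = 0
(∇×B)₂ = ∂B₁/∂z − ∂B₃/∂x = -2*x - 8*y*z
(∇×B)₃ = ∂B₂/∂x − ∂B₁/∂y = 4*z^2
∇×B = (0, -2*x - 8*y*z, 4*z^2)
At (3, -2, -3): (0, -54, 36).

(0, -54, 36)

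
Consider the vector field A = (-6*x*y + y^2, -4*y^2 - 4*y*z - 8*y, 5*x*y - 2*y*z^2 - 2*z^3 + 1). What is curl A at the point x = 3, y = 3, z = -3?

(9, -15, 12)

(∇×A)₁ = ∂A₃/∂y − ∂A₂/∂z = 5*x + 4*y - 2*z^2
(∇×A)₂ = ∂A₁/∂z − ∂A₃/∂x = -5*y
(∇×A)₃ = ∂A₂/∂x − ∂A₁/∂y = 6*x - 2*y
∇×A = (5*x + 4*y - 2*z^2, -5*y, 6*x - 2*y)
At (3, 3, -3): (9, -15, 12).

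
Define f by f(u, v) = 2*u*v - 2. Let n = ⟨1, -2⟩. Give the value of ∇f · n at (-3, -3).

6

∂f/∂u = 2*v
∂f/∂v = 2*u
∇f at (-3, -3) = (-6, -6)
∇f · n = (-6)(1) + (-6)(-2) = 6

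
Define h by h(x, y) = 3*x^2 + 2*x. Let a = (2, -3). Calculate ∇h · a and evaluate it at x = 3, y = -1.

40

∂h/∂x = 6*x + 2
∂h/∂y = 0
∇h at (3, -1) = (20, 0)
∇h · a = (20)(2) + (0)(-3) = 40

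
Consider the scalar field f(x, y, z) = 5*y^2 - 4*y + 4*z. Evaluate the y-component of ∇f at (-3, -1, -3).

(∇f)_2 = ∂f/∂y = 10*y - 4
At (-3, -1, -3): -14.

-14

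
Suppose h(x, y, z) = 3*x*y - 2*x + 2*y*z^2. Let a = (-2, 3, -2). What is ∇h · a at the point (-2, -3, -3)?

∂h/∂x = 3*y - 2
∂h/∂y = 3*x + 2*z^2
∂h/∂z = 4*y*z
∇h at (-2, -3, -3) = (-11, 12, 36)
∇h · a = (-11)(-2) + (12)(3) + (36)(-2) = -14

-14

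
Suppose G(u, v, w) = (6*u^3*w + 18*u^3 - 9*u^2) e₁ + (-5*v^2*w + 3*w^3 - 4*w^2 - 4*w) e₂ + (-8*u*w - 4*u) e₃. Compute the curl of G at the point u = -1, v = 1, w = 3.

(∇×G)₁ = ∂G₃/∂v − ∂G₂/∂w = 5*v^2 - 9*w^2 + 8*w + 4
(∇×G)₂ = ∂G₁/∂w − ∂G₃/∂u = 6*u^3 + 8*w + 4
(∇×G)₃ = ∂G₂/∂u − ∂G₁/∂v = 0
∇×G = (5*v^2 - 9*w^2 + 8*w + 4, 6*u^3 + 8*w + 4, 0)
At (-1, 1, 3): (-48, 22, 0).

(-48, 22, 0)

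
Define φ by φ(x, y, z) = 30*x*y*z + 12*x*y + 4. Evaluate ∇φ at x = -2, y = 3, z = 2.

(216, -144, -180)

∂φ/∂x = 30*y*z + 12*y
∂φ/∂y = 30*x*z + 12*x
∂φ/∂z = 30*x*y
∇φ = (30*y*z + 12*y, 30*x*z + 12*x, 30*x*y)
At (-2, 3, 2): (216, -144, -180).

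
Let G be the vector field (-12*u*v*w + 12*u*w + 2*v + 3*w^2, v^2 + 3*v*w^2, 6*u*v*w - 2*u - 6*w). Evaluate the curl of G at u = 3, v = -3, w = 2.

(72, 194, 70)

(∇×G)₁ = ∂G₃/∂v − ∂G₂/∂w = 6*u*w - 6*v*w
(∇×G)₂ = ∂G₁/∂w − ∂G₃/∂u = -12*u*v + 12*u - 6*v*w + 6*w + 2
(∇×G)₃ = ∂G₂/∂u − ∂G₁/∂v = 12*u*w - 2
∇×G = (6*u*w - 6*v*w, -12*u*v + 12*u - 6*v*w + 6*w + 2, 12*u*w - 2)
At (3, -3, 2): (72, 194, 70).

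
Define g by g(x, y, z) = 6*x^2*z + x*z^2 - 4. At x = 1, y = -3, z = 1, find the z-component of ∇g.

8

(∇g)_3 = ∂g/∂z = 6*x^2 + 2*x*z
At (1, -3, 1): 8.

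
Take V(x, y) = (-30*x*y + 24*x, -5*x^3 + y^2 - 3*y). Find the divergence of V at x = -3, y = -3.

105

∂V₁/∂x = -30*y + 24
∂V₂/∂y = 2*y - 3
∇·V = -28*y + 21
At (-3, -3): 105.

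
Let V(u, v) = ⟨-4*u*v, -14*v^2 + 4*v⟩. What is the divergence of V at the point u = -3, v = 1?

∂V₁/∂u = -4*v
∂V₂/∂v = -28*v + 4
∇·V = -32*v + 4
At (-3, 1): -28.

-28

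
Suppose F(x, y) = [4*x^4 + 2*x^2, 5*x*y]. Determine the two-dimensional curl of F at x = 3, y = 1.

∂F₂/∂x = 5*y
∂F₁/∂y = 0
Scalar curl = 5*y
At (3, 1): 5.

5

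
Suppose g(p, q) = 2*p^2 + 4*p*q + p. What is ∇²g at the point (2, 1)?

4

∂²g/∂p² = 4
∂²g/∂q² = 0
∇²g = 4
At (2, 1): 4.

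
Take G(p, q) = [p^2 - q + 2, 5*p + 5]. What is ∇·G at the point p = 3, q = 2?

6

∂G₁/∂p = 2*p
∂G₂/∂q = 0
∇·G = 2*p
At (3, 2): 6.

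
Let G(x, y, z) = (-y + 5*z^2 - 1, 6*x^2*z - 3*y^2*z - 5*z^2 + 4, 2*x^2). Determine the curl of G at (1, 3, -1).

(∇×G)₁ = ∂G₃/∂y − ∂G₂/∂z = -6*x^2 + 3*y^2 + 10*z
(∇×G)₂ = ∂G₁/∂z − ∂G₃/∂x = -4*x + 10*z
(∇×G)₃ = ∂G₂/∂x − ∂G₁/∂y = 12*x*z + 1
∇×G = (-6*x^2 + 3*y^2 + 10*z, -4*x + 10*z, 12*x*z + 1)
At (1, 3, -1): (11, -14, -11).

(11, -14, -11)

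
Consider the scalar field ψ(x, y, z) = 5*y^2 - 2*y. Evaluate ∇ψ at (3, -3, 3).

(0, -32, 0)

∂ψ/∂x = 0
∂ψ/∂y = 10*y - 2
∂ψ/∂z = 0
∇ψ = (0, 10*y - 2, 0)
At (3, -3, 3): (0, -32, 0).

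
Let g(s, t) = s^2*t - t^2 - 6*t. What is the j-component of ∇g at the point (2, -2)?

2

(∇g)_2 = ∂g/∂t = s^2 - 2*t - 6
At (2, -2): 2.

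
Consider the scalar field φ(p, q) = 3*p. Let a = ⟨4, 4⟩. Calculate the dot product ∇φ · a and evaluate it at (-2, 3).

12

∂φ/∂p = 3
∂φ/∂q = 0
∇φ at (-2, 3) = (3, 0)
∇φ · a = (3)(4) + (0)(4) = 12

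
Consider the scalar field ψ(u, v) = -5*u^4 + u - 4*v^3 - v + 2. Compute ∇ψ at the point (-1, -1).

∂ψ/∂u = -20*u^3 + 1
∂ψ/∂v = -12*v^2 - 1
∇ψ = (-20*u^3 + 1, -12*v^2 - 1)
At (-1, -1): (21, -13).

(21, -13)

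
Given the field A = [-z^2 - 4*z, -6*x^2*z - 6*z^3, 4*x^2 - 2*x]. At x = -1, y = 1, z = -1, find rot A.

(24, 8, -12)

(∇×A)₁ = ∂A₃/∂y − ∂A₂/∂z = 6*x^2 + 18*z^2
(∇×A)₂ = ∂A₁/∂z − ∂A₃/∂x = -8*x - 2*z - 2
(∇×A)₃ = ∂A₂/∂x − ∂A₁/∂y = -12*x*z
∇×A = (6*x^2 + 18*z^2, -8*x - 2*z - 2, -12*x*z)
At (-1, 1, -1): (24, 8, -12).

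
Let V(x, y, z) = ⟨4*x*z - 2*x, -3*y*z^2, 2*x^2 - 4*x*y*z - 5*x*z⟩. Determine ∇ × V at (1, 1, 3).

(6, 27, 0)

(∇×V)₁ = ∂V₃/∂y − ∂V₂/∂z = -4*x*z + 6*y*z
(∇×V)₂ = ∂V₁/∂z − ∂V₃/∂x = 4*y*z + 5*z
(∇×V)₃ = ∂V₂/∂x − ∂V₁/∂y = 0
∇×V = (-4*x*z + 6*y*z, 4*y*z + 5*z, 0)
At (1, 1, 3): (6, 27, 0).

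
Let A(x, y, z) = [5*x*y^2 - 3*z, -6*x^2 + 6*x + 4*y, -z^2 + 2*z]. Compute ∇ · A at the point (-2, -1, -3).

∂A₁/∂x = 5*y^2
∂A₂/∂y = 4
∂A₃/∂z = -2*z + 2
∇·A = 5*y^2 - 2*z + 6
At (-2, -1, -3): 17.

17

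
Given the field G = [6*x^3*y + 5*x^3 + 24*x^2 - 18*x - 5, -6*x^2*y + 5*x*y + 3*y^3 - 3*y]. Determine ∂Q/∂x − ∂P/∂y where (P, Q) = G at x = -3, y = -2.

∂G₂/∂x = -12*x*y + 5*y
∂G₁/∂y = 6*x^3
Scalar curl = -6*x^3 - 12*x*y + 5*y
At (-3, -2): 80.

80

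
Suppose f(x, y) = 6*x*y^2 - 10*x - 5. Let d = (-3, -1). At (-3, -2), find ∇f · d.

-114

∂f/∂x = 6*y^2 - 10
∂f/∂y = 12*x*y
∇f at (-3, -2) = (14, 72)
∇f · d = (14)(-3) + (72)(-1) = -114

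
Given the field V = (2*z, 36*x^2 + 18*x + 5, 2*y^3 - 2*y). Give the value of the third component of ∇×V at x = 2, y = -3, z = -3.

162

(∇×V)_3 = ∂V₂/∂x − ∂V₁/∂y
= 72*x + 18 − (0)
= 72*x + 18
At (2, -3, -3): 162.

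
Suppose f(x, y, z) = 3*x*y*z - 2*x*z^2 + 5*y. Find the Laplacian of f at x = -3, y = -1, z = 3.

12

∂²f/∂x² = 0
∂²f/∂y² = 0
∂²f/∂z² = -4*x
∇²f = -4*x
At (-3, -1, 3): 12.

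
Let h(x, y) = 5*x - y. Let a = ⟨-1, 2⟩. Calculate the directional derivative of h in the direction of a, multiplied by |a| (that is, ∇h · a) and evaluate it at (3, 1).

∂h/∂x = 5
∂h/∂y = -1
∇h at (3, 1) = (5, -1)
∇h · a = (5)(-1) + (-1)(2) = -7

-7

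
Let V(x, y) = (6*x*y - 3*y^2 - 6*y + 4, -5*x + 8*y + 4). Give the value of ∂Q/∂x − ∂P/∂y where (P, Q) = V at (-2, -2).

1

∂V₂/∂x = -5
∂V₁/∂y = 6*x - 6*y - 6
Scalar curl = -6*x + 6*y + 1
At (-2, -2): 1.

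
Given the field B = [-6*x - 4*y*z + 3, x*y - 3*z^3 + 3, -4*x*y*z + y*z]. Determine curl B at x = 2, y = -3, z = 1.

(∇×B)₁ = ∂B₃/∂y − ∂B₂/∂z = -4*x*z + 9*z^2 + z
(∇×B)₂ = ∂B₁/∂z − ∂B₃/∂x = 4*y*z - 4*y
(∇×B)₃ = ∂B₂/∂x − ∂B₁/∂y = y + 4*z
∇×B = (-4*x*z + 9*z^2 + z, 4*y*z - 4*y, y + 4*z)
At (2, -3, 1): (2, 0, 1).

(2, 0, 1)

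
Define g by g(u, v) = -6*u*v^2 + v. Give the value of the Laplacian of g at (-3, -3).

36

∂²g/∂u² = 0
∂²g/∂v² = -12*u
∇²g = -12*u
At (-3, -3): 36.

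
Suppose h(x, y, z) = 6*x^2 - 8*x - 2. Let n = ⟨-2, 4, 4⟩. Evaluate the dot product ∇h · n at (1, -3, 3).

∂h/∂x = 12*x - 8
∂h/∂y = 0
∂h/∂z = 0
∇h at (1, -3, 3) = (4, 0, 0)
∇h · n = (4)(-2) + (0)(4) + (0)(4) = -8

-8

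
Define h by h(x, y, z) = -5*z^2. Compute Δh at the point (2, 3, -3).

-10

∂²h/∂x² = 0
∂²h/∂y² = 0
∂²h/∂z² = -10
∇²h = -10
At (2, 3, -3): -10.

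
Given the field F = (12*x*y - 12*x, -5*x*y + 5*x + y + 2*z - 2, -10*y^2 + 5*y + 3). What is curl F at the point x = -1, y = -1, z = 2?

(∇×F)₁ = ∂F₃/∂y − ∂F₂/∂z = -20*y + 3
(∇×F)₂ = ∂F₁/∂z − ∂F₃/∂x = 0
(∇×F)₃ = ∂F₂/∂x − ∂F₁/∂y = -12*x - 5*y + 5
∇×F = (-20*y + 3, 0, -12*x - 5*y + 5)
At (-1, -1, 2): (23, 0, 22).

(23, 0, 22)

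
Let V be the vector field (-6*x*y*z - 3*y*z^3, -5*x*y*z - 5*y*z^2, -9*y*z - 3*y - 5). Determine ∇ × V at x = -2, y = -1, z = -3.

(∇×V)₁ = ∂V₃/∂y − ∂V₂/∂z = 5*x*y + 10*y*z - 9*z - 3
(∇×V)₂ = ∂V₁/∂z − ∂V₃/∂x = -6*x*y - 9*y*z^2
(∇×V)₃ = ∂V₂/∂x − ∂V₁/∂y = 6*x*z - 5*y*z + 3*z^3
∇×V = (5*x*y + 10*y*z - 9*z - 3, -6*x*y - 9*y*z^2, 6*x*z - 5*y*z + 3*z^3)
At (-2, -1, -3): (64, 69, -60).

(64, 69, -60)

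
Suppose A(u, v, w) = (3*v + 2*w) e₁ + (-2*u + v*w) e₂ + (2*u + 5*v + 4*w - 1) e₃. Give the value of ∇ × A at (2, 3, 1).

(∇×A)₁ = ∂A₃/∂v − ∂A₂/∂w = -v + 5
(∇×A)₂ = ∂A₁/∂w − ∂A₃/∂u = 0
(∇×A)₃ = ∂A₂/∂u − ∂A₁/∂v = -5
∇×A = (-v + 5, 0, -5)
At (2, 3, 1): (2, 0, -5).

(2, 0, -5)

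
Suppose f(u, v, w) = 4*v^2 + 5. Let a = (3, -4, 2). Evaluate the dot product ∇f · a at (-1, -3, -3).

∂f/∂u = 0
∂f/∂v = 8*v
∂f/∂w = 0
∇f at (-1, -3, -3) = (0, -24, 0)
∇f · a = (0)(3) + (-24)(-4) + (0)(2) = 96

96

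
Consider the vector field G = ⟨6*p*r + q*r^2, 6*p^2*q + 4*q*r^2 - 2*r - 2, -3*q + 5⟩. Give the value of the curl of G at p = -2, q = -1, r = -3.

(-25, -6, 15)

(∇×G)₁ = ∂G₃/∂q − ∂G₂/∂r = -8*q*r - 1
(∇×G)₂ = ∂G₁/∂r − ∂G₃/∂p = 6*p + 2*q*r
(∇×G)₃ = ∂G₂/∂p − ∂G₁/∂q = 12*p*q - r^2
∇×G = (-8*q*r - 1, 6*p + 2*q*r, 12*p*q - r^2)
At (-2, -1, -3): (-25, -6, 15).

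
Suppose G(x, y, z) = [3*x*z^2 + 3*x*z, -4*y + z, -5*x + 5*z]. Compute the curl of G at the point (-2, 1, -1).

(∇×G)₁ = ∂G₃/∂y − ∂G₂/∂z = -1
(∇×G)₂ = ∂G₁/∂z − ∂G₃/∂x = 6*x*z + 3*x + 5
(∇×G)₃ = ∂G₂/∂x − ∂G₁/∂y = 0
∇×G = (-1, 6*x*z + 3*x + 5, 0)
At (-2, 1, -1): (-1, 11, 0).

(-1, 11, 0)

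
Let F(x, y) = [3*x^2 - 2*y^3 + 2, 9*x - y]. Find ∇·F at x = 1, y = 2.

5

∂F₁/∂x = 6*x
∂F₂/∂y = -1
∇·F = 6*x - 1
At (1, 2): 5.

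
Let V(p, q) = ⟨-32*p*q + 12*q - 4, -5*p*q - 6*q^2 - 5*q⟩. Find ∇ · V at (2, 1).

∂V₁/∂p = -32*q
∂V₂/∂q = -5*p - 12*q - 5
∇·V = -5*p - 44*q - 5
At (2, 1): -59.

-59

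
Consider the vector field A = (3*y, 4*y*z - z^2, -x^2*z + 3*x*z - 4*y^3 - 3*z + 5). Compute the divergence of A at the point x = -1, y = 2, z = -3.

∂A₁/∂x = 0
∂A₂/∂y = 4*z
∂A₃/∂z = -x^2 + 3*x - 3
∇·A = -x^2 + 3*x + 4*z - 3
At (-1, 2, -3): -19.

-19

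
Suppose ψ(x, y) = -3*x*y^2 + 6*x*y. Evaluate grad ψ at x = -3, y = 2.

∂ψ/∂x = -3*y^2 + 6*y
∂ψ/∂y = -6*x*y + 6*x
∇ψ = (-3*y^2 + 6*y, -6*x*y + 6*x)
At (-3, 2): (0, 18).

(0, 18)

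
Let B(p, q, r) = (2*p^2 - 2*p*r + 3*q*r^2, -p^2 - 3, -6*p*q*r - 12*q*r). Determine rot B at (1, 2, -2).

(36, -50, -14)

(∇×B)₁ = ∂B₃/∂q − ∂B₂/∂r = -6*p*r - 12*r
(∇×B)₂ = ∂B₁/∂r − ∂B₃/∂p = -2*p + 12*q*r
(∇×B)₃ = ∂B₂/∂p − ∂B₁/∂q = -2*p - 3*r^2
∇×B = (-6*p*r - 12*r, -2*p + 12*q*r, -2*p - 3*r^2)
At (1, 2, -2): (36, -50, -14).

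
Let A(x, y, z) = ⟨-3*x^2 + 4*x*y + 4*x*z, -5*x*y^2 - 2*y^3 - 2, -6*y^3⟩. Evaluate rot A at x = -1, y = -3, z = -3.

(-162, -4, -41)

(∇×A)₁ = ∂A₃/∂y − ∂A₂/∂z = -18*y^2
(∇×A)₂ = ∂A₁/∂z − ∂A₃/∂x = 4*x
(∇×A)₃ = ∂A₂/∂x − ∂A₁/∂y = -4*x - 5*y^2
∇×A = (-18*y^2, 4*x, -4*x - 5*y^2)
At (-1, -3, -3): (-162, -4, -41).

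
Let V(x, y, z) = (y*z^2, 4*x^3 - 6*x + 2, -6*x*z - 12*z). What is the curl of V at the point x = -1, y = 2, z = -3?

(0, -30, -3)

(∇×V)₁ = ∂V₃/∂y − ∂V₂/∂z = 0
(∇×V)₂ = ∂V₁/∂z − ∂V₃/∂x = 2*y*z + 6*z
(∇×V)₃ = ∂V₂/∂x − ∂V₁/∂y = 12*x^2 - z^2 - 6
∇×V = (0, 2*y*z + 6*z, 12*x^2 - z^2 - 6)
At (-1, 2, -3): (0, -30, -3).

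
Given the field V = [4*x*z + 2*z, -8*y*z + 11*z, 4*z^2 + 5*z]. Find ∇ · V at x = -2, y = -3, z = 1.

∂V₁/∂x = 4*z
∂V₂/∂y = -8*z
∂V₃/∂z = 8*z + 5
∇·V = 4*z + 5
At (-2, -3, 1): 9.

9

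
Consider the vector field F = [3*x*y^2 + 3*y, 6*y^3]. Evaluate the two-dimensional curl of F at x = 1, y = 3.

∂F₂/∂x = 0
∂F₁/∂y = 6*x*y + 3
Scalar curl = -6*x*y - 3
At (1, 3): -21.

-21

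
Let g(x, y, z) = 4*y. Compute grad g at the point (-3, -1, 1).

(0, 4, 0)

∂g/∂x = 0
∂g/∂y = 4
∂g/∂z = 0
∇g = (0, 4, 0)
At (-3, -1, 1): (0, 4, 0).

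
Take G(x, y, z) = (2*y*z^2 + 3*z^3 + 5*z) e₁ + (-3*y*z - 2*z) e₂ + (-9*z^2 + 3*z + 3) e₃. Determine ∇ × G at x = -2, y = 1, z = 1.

(∇×G)₁ = ∂G₃/∂y − ∂G₂/∂z = 3*y + 2
(∇×G)₂ = ∂G₁/∂z − ∂G₃/∂x = 4*y*z + 9*z^2 + 5
(∇×G)₃ = ∂G₂/∂x − ∂G₁/∂y = -2*z^2
∇×G = (3*y + 2, 4*y*z + 9*z^2 + 5, -2*z^2)
At (-2, 1, 1): (5, 18, -2).

(5, 18, -2)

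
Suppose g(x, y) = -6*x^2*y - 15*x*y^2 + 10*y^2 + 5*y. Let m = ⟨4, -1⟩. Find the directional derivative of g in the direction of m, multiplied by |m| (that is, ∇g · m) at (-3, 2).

-123

∂g/∂x = -12*x*y - 15*y^2
∂g/∂y = -6*x^2 - 30*x*y + 20*y + 5
∇g at (-3, 2) = (12, 171)
∇g · m = (12)(4) + (171)(-1) = -123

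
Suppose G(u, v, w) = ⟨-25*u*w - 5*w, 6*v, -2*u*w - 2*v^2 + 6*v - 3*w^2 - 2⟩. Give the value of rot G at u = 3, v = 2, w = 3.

(-2, -74, 0)

(∇×G)₁ = ∂G₃/∂v − ∂G₂/∂w = -4*v + 6
(∇×G)₂ = ∂G₁/∂w − ∂G₃/∂u = -25*u + 2*w - 5
(∇×G)₃ = ∂G₂/∂u − ∂G₁/∂v = 0
∇×G = (-4*v + 6, -25*u + 2*w - 5, 0)
At (3, 2, 3): (-2, -74, 0).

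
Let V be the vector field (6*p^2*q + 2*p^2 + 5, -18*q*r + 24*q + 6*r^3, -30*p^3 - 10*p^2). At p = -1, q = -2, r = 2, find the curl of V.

(-108, 70, -6)

(∇×V)₁ = ∂V₃/∂q − ∂V₂/∂r = 18*q - 18*r^2
(∇×V)₂ = ∂V₁/∂r − ∂V₃/∂p = 90*p^2 + 20*p
(∇×V)₃ = ∂V₂/∂p − ∂V₁/∂q = -6*p^2
∇×V = (18*q - 18*r^2, 90*p^2 + 20*p, -6*p^2)
At (-1, -2, 2): (-108, 70, -6).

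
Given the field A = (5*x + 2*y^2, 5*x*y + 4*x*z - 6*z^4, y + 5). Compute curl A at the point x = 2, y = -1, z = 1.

(∇×A)₁ = ∂A₃/∂y − ∂A₂/∂z = -4*x + 24*z^3 + 1
(∇×A)₂ = ∂A₁/∂z − ∂A₃/∂x = 0
(∇×A)₃ = ∂A₂/∂x − ∂A₁/∂y = y + 4*z
∇×A = (-4*x + 24*z^3 + 1, 0, y + 4*z)
At (2, -1, 1): (17, 0, 3).

(17, 0, 3)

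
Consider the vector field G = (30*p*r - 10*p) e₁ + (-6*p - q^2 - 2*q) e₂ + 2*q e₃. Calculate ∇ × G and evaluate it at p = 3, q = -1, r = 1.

(∇×G)₁ = ∂G₃/∂q − ∂G₂/∂r = 2
(∇×G)₂ = ∂G₁/∂r − ∂G₃/∂p = 30*p
(∇×G)₃ = ∂G₂/∂p − ∂G₁/∂q = -6
∇×G = (2, 30*p, -6)
At (3, -1, 1): (2, 90, -6).

(2, 90, -6)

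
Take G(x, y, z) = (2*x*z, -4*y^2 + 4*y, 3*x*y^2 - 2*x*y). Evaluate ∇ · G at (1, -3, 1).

∂G₁/∂x = 2*z
∂G₂/∂y = -8*y + 4
∂G₃/∂z = 0
∇·G = -8*y + 2*z + 4
At (1, -3, 1): 30.

30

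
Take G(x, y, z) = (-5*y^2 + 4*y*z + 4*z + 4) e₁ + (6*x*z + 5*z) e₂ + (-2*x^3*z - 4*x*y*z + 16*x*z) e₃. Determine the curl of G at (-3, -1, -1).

(1, -34, -12)

(∇×G)₁ = ∂G₃/∂y − ∂G₂/∂z = -4*x*z - 6*x - 5
(∇×G)₂ = ∂G₁/∂z − ∂G₃/∂x = 6*x^2*z + 4*y*z + 4*y - 16*z + 4
(∇×G)₃ = ∂G₂/∂x − ∂G₁/∂y = 10*y + 2*z
∇×G = (-4*x*z - 6*x - 5, 6*x^2*z + 4*y*z + 4*y - 16*z + 4, 10*y + 2*z)
At (-3, -1, -1): (1, -34, -12).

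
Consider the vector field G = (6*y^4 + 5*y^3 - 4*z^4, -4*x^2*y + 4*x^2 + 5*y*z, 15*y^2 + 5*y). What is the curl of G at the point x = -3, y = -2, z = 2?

(∇×G)₁ = ∂G₃/∂y − ∂G₂/∂z = 25*y + 5
(∇×G)₂ = ∂G₁/∂z − ∂G₃/∂x = -16*z^3
(∇×G)₃ = ∂G₂/∂x − ∂G₁/∂y = -8*x*y + 8*x - 24*y^3 - 15*y^2
∇×G = (25*y + 5, -16*z^3, -8*x*y + 8*x - 24*y^3 - 15*y^2)
At (-3, -2, 2): (-45, -128, 60).

(-45, -128, 60)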